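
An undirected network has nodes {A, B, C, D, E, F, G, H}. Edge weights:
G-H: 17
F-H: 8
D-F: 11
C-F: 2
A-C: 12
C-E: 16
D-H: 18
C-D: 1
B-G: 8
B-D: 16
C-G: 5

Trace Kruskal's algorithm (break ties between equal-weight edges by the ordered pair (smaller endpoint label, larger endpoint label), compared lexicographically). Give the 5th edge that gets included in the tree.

Kruskal's algorithm — process edges by increasing weight (ties by edge label):
C-D (1): add — endpoints in different components.
C-F (2): add — endpoints in different components.
C-G (5): add — endpoints in different components.
B-G (8): add — endpoints in different components.
F-H (8): add — endpoints in different components.
D-F (11): skip — D and F already connected.
A-C (12): add — endpoints in different components.
B-D (16): skip — B and D already connected.
C-E (16): add — endpoints in different components.
The 5th edge added is F-H.

F-H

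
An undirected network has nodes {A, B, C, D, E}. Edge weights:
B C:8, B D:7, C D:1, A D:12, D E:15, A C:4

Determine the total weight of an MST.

27

Prim's algorithm from C:
Step 1: cheapest edge leaving the tree is C D (1); add D.
Step 2: cheapest edge leaving the tree is A C (4); add A.
Step 3: cheapest edge leaving the tree is B D (7); add B.
Step 4: cheapest edge leaving the tree is D E (15); add E.
MST edges: C D, A C, B D, D E; total weight 1+4+7+15 = 27.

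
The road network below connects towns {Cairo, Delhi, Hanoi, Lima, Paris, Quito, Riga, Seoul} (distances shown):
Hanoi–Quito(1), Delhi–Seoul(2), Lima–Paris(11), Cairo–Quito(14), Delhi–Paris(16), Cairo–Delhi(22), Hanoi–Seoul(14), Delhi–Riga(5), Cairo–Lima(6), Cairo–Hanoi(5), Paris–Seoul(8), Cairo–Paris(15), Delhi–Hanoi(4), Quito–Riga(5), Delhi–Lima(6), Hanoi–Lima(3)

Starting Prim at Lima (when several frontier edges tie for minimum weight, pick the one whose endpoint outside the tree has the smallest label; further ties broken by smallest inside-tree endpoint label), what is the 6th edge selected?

Prim, starting at Lima.
Step 1: cheapest edge leaving the tree is Hanoi–Lima (3); add Hanoi.
Step 2: cheapest edge leaving the tree is Hanoi–Quito (1); add Quito.
Step 3: cheapest edge leaving the tree is Delhi–Hanoi (4); add Delhi.
Step 4: cheapest edge leaving the tree is Delhi–Seoul (2); add Seoul.
Step 5: cheapest edge leaving the tree is Cairo–Hanoi (5); add Cairo.
Step 6: cheapest edge leaving the tree is Delhi–Riga (5); add Riga.
Step 7: cheapest edge leaving the tree is Paris–Seoul (8); add Paris.
The 6th edge added is Delhi–Riga.

Delhi-Riga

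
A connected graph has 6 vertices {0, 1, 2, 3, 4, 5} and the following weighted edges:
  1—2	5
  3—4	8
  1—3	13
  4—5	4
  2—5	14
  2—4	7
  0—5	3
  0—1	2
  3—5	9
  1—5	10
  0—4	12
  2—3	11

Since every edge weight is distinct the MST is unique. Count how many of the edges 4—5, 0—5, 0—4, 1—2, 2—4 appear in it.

3

Sort edges by weight, then run Kruskal:
0—1 (2): add — endpoints in different components.
0—5 (3): add — endpoints in different components.
4—5 (4): add — endpoints in different components.
1—2 (5): add — endpoints in different components.
2—4 (7): skip — 2 and 4 already connected.
3—4 (8): add — endpoints in different components.
MST edge set: {0—1, 0—5, 4—5, 1—2, 3—4}.
Of the listed edges, {4—5, 0—5, 1—2} are in the MST → 3.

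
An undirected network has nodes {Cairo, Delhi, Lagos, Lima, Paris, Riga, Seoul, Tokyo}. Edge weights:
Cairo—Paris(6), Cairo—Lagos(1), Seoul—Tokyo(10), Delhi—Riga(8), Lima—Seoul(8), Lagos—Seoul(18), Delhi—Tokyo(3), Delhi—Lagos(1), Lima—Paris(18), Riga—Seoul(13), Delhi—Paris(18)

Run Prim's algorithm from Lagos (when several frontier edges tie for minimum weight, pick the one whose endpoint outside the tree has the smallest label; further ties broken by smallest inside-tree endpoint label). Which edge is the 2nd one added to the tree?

Grow the tree from Lagos using Prim:
Step 1: cheapest edge leaving the tree is Cairo—Lagos (1); add Cairo.
Step 2: cheapest edge leaving the tree is Delhi—Lagos (1); add Delhi.
Step 3: cheapest edge leaving the tree is Delhi—Tokyo (3); add Tokyo.
Step 4: cheapest edge leaving the tree is Cairo—Paris (6); add Paris.
Step 5: cheapest edge leaving the tree is Delhi—Riga (8); add Riga.
Step 6: cheapest edge leaving the tree is Seoul—Tokyo (10); add Seoul.
Step 7: cheapest edge leaving the tree is Lima—Seoul (8); add Lima.
The 2nd edge added is Delhi—Lagos.

Delhi-Lagos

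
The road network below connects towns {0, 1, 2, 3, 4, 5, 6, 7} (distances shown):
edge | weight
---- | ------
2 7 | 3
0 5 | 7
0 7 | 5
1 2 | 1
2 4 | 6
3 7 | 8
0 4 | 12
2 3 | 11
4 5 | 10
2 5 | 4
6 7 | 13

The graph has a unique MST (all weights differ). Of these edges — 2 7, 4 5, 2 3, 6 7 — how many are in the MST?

2

Kruskal: consider edges lightest-first.
1 2 (1): add — endpoints in different components.
2 7 (3): add — endpoints in different components.
2 5 (4): add — endpoints in different components.
0 7 (5): add — endpoints in different components.
2 4 (6): add — endpoints in different components.
0 5 (7): skip — 0 and 5 already connected.
3 7 (8): add — endpoints in different components.
4 5 (10): skip — 4 and 5 already connected.
2 3 (11): skip — 2 and 3 already connected.
0 4 (12): skip — 0 and 4 already connected.
6 7 (13): add — endpoints in different components.
MST edge set: {1 2, 2 7, 2 5, 0 7, 2 4, 3 7, 6 7}.
Of the listed edges, {2 7, 6 7} are in the MST → 2.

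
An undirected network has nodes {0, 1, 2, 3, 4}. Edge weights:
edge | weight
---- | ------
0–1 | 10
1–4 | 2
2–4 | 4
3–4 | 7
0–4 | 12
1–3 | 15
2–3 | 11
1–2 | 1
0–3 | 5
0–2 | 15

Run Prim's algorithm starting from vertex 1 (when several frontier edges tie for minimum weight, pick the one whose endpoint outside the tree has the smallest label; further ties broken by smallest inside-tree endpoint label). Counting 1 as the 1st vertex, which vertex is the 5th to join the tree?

Prim, starting at 1.
Step 1: cheapest edge leaving the tree is 1–2 (1); add 2.
Step 2: cheapest edge leaving the tree is 1–4 (2); add 4.
Step 3: cheapest edge leaving the tree is 3–4 (7); add 3.
Step 4: cheapest edge leaving the tree is 0–3 (5); add 0.
Vertex order: 1, 2, 4, 3, 0. The 5th vertex is 0.

0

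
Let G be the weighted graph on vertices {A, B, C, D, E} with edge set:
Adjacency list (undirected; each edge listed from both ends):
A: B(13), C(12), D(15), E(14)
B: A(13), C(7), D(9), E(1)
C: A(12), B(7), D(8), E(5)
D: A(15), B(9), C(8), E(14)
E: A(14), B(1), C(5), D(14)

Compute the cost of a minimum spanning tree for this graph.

26

Prim's algorithm from C:
Step 1: cheapest edge leaving the tree is C–E (5); add E.
Step 2: cheapest edge leaving the tree is B–E (1); add B.
Step 3: cheapest edge leaving the tree is C–D (8); add D.
Step 4: cheapest edge leaving the tree is A–C (12); add A.
MST edges: C–E, B–E, C–D, A–C; total weight 5+1+8+12 = 26.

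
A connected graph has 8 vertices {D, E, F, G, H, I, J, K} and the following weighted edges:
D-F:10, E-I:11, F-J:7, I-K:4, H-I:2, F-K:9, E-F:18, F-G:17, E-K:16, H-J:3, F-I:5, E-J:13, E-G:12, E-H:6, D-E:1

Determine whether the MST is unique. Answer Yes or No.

Kruskal's algorithm — process edges by increasing weight (ties by edge label):
D-E (1): add — endpoints in different components.
H-I (2): add — endpoints in different components.
H-J (3): add — endpoints in different components.
I-K (4): add — endpoints in different components.
F-I (5): add — endpoints in different components.
E-H (6): add — endpoints in different components.
F-J (7): skip — F and J already connected.
F-K (9): skip — F and K already connected.
D-F (10): skip — D and F already connected.
E-I (11): skip — E and I already connected.
E-G (12): add — endpoints in different components.
Every non-tree edge has weight strictly greater than the heaviest edge on the tree path between its endpoints, so the MST is unique.

Yes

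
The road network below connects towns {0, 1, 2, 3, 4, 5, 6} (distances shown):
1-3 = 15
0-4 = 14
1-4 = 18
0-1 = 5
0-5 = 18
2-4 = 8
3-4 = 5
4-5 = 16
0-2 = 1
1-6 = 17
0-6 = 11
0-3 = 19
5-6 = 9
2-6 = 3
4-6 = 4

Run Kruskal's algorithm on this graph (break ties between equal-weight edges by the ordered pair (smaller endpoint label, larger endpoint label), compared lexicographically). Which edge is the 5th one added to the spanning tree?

3-4

Sort edges by weight, then run Kruskal:
0-2 (1): add — endpoints in different components.
2-6 (3): add — endpoints in different components.
4-6 (4): add — endpoints in different components.
0-1 (5): add — endpoints in different components.
3-4 (5): add — endpoints in different components.
2-4 (8): skip — 2 and 4 already connected.
5-6 (9): add — endpoints in different components.
The 5th edge added is 3-4.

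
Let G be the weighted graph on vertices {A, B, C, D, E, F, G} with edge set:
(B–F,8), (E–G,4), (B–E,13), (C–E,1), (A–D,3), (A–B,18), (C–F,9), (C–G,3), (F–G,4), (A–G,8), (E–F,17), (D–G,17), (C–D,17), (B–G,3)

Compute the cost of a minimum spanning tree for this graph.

22

Prim, starting at E.
Step 1: frontier [C–E 1, E–G 4, B–E 13, E–F 17] → take C–E (1); add C.
Step 2: frontier [C–G 3, C–F 9, C–D 17, E–G 4, B–E 13, E–F 17] → take C–G (3); add G.
Step 3: frontier [C–F 9, C–D 17, B–E 13, E–F 17, B–G 3, F–G 4, A–G 8, D–G 17] → take B–G (3); add B.
Step 4: frontier [B–F 8, A–B 18, C–F 9, C–D 17, E–F 17, F–G 4, A–G 8, D–G 17] → take F–G (4); add F.
Step 5: frontier [A–B 18, C–D 17, A–G 8, D–G 17] → take A–G (8); add A.
Step 6: frontier [A–D 3, C–D 17, D–G 17] → take A–D (3); add D.
MST edges: C–E, C–G, B–G, F–G, A–G, A–D; total weight 1+3+3+4+8+3 = 22.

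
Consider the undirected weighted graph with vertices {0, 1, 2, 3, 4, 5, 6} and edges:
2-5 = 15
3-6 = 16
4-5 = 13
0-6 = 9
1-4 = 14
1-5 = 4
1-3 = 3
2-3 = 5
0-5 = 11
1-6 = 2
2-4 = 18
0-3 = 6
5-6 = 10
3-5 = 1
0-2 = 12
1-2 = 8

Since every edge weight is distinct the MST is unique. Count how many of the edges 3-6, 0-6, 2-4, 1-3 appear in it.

1

Kruskal: consider edges lightest-first.
3-5 (1): add — endpoints in different components.
1-6 (2): add — endpoints in different components.
1-3 (3): add — endpoints in different components.
1-5 (4): skip — 1 and 5 already connected.
2-3 (5): add — endpoints in different components.
0-3 (6): add — endpoints in different components.
1-2 (8): skip — 1 and 2 already connected.
0-6 (9): skip — 0 and 6 already connected.
5-6 (10): skip — 5 and 6 already connected.
0-5 (11): skip — 0 and 5 already connected.
0-2 (12): skip — 0 and 2 already connected.
4-5 (13): add — endpoints in different components.
MST edge set: {3-5, 1-6, 1-3, 2-3, 0-3, 4-5}.
Of the listed edges, {1-3} are in the MST → 1.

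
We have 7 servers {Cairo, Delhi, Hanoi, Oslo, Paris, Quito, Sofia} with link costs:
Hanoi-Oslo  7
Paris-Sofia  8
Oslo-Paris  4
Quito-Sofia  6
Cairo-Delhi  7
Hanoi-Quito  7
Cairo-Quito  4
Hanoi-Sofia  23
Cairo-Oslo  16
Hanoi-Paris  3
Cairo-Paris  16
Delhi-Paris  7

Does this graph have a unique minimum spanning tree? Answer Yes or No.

No

Kruskal's algorithm — process edges by increasing weight (ties by edge label):
Hanoi-Paris (3): add. Components now {Oslo} {Delhi} {Hanoi,Paris} {Sofia} {Quito} {Cairo}
Cairo-Quito (4): add. Components now {Oslo} {Delhi} {Hanoi,Paris} {Sofia} {Cairo,Quito}
Oslo-Paris (4): add. Components now {Hanoi,Oslo,Paris} {Delhi} {Sofia} {Cairo,Quito}
Quito-Sofia (6): add. Components now {Hanoi,Oslo,Paris} {Delhi} {Cairo,Quito,Sofia}
Cairo-Delhi (7): add. Components now {Hanoi,Oslo,Paris} {Cairo,Delhi,Quito,Sofia}
Delhi-Paris (7): add. Components now {Cairo,Delhi,Hanoi,Oslo,Paris,Quito,Sofia}
Non-tree edge Hanoi-Quito has weight 7, equal to the heaviest edge on its tree cycle — swapping gives another MST of the same weight. Not unique.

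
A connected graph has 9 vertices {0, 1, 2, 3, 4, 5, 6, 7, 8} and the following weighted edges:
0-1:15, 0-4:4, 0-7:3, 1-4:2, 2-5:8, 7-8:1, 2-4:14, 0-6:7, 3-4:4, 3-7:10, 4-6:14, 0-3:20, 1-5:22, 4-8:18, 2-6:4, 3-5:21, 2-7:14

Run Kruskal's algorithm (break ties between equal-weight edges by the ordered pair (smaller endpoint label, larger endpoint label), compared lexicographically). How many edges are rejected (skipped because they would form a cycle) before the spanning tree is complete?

0

Sort edges by weight, then run Kruskal:
7-8 (1): add — endpoints in different components.
1-4 (2): add — endpoints in different components.
0-7 (3): add — endpoints in different components.
0-4 (4): add — endpoints in different components.
2-6 (4): add — endpoints in different components.
3-4 (4): add — endpoints in different components.
0-6 (7): add — endpoints in different components.
2-5 (8): add — endpoints in different components.
Edges rejected before the tree was complete: 0.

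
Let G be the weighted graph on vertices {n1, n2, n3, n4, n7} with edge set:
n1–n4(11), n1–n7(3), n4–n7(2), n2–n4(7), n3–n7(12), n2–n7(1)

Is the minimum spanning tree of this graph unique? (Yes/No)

Yes

Kruskal: consider edges lightest-first.
n2–n7 (1): add. Components now {n1} {n3} {n2,n7} {n4}
n4–n7 (2): add. Components now {n1} {n3} {n2,n4,n7}
n1–n7 (3): add. Components now {n1,n2,n4,n7} {n3}
n2–n4 (7): skip — n2 and n4 already connected.
n1–n4 (11): skip — n1 and n4 already connected.
n3–n7 (12): add. Components now {n1,n2,n3,n4,n7}
Every non-tree edge has weight strictly greater than the heaviest edge on the tree path between its endpoints, so the MST is unique.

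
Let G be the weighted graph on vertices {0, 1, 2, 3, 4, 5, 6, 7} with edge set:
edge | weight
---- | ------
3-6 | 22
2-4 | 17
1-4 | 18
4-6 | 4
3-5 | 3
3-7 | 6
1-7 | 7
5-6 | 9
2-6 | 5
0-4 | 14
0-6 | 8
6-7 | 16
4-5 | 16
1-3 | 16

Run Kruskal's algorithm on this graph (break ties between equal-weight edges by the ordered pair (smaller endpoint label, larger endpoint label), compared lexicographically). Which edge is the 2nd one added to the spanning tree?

Kruskal's algorithm — process edges by increasing weight (ties by edge label):
3-5 (3): add — endpoints in different components.
4-6 (4): add — endpoints in different components.
2-6 (5): add — endpoints in different components.
3-7 (6): add — endpoints in different components.
1-7 (7): add — endpoints in different components.
0-6 (8): add — endpoints in different components.
5-6 (9): add — endpoints in different components.
The 2nd edge added is 4-6.

4-6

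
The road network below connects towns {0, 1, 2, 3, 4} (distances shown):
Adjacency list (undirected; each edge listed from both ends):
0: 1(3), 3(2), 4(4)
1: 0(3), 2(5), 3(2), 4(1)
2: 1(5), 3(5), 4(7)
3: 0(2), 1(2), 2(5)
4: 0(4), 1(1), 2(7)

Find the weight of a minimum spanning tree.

Kruskal's algorithm — process edges by increasing weight (ties by edge label):
1 4 (1): add — endpoints in different components.
0 3 (2): add — endpoints in different components.
1 3 (2): add — endpoints in different components.
0 1 (3): skip — 0 and 1 already connected.
0 4 (4): skip — 0 and 4 already connected.
1 2 (5): add — endpoints in different components.
MST edges: 1 4, 0 3, 1 3, 1 2; total weight 1+2+2+5 = 10.

10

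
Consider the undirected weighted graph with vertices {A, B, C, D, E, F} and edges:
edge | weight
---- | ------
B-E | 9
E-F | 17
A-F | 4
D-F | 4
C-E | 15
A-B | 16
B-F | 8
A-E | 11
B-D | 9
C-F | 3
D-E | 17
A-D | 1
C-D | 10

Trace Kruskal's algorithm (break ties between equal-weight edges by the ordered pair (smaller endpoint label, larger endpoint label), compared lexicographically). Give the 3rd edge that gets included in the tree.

Sort edges by weight, then run Kruskal:
A-D (1): add. Components now {A,D} {B} {C} {E} {F}
C-F (3): add. Components now {A,D} {B} {C,F} {E}
A-F (4): add. Components now {A,C,D,F} {B} {E}
D-F (4): skip — D and F already connected.
B-F (8): add. Components now {A,B,C,D,F} {E}
B-D (9): skip — B and D already connected.
B-E (9): add. Components now {A,B,C,D,E,F}
The 3rd edge added is A-F.

A-F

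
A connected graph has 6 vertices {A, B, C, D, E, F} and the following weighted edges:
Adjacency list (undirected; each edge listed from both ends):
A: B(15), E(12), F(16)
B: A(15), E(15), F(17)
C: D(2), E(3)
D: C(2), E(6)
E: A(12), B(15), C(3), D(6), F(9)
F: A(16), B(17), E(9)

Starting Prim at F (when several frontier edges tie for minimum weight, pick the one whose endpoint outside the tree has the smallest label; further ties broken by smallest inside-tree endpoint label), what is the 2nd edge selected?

Prim, starting at F.
Step 1: frontier [E—F 9, A—F 16, B—F 17] → take E—F (9); add E.
Step 2: frontier [C—E 3, D—E 6, A—E 12, B—E 15, A—F 16, B—F 17] → take C—E (3); add C.
Step 3: frontier [C—D 2, D—E 6, A—E 12, B—E 15, A—F 16, B—F 17] → take C—D (2); add D.
Step 4: frontier [A—E 12, B—E 15, A—F 16, B—F 17] → take A—E (12); add A.
Step 5: frontier [A—B 15, B—E 15, B—F 17] → take A—B (15); add B.
The 2nd edge added is C—E.

C-E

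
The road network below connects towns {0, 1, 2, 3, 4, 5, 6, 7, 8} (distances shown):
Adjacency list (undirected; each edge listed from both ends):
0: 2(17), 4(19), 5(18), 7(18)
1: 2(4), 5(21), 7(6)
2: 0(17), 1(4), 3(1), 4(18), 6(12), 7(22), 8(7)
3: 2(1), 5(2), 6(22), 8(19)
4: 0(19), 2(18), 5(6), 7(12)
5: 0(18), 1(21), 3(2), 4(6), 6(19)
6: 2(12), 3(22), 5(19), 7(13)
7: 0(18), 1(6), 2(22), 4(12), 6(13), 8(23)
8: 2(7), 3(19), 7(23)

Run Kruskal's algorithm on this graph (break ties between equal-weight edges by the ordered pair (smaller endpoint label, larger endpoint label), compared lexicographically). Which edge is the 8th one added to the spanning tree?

0-2

Sort edges by weight, then run Kruskal:
2–3 (1): add — endpoints in different components.
3–5 (2): add — endpoints in different components.
1–2 (4): add — endpoints in different components.
1–7 (6): add — endpoints in different components.
4–5 (6): add — endpoints in different components.
2–8 (7): add — endpoints in different components.
2–6 (12): add — endpoints in different components.
4–7 (12): skip — 4 and 7 already connected.
6–7 (13): skip — 6 and 7 already connected.
0–2 (17): add — endpoints in different components.
The 8th edge added is 0–2.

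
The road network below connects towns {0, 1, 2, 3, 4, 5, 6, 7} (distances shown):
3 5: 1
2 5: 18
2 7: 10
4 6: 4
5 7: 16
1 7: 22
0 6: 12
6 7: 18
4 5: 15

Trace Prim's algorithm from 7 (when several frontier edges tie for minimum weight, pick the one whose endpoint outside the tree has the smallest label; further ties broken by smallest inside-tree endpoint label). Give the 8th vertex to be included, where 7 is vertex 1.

Prim, starting at 7.
Step 1: frontier [2 7 10, 5 7 16, 6 7 18, 1 7 22] → take 2 7 (10); add 2.
Step 2: frontier [2 5 18, 5 7 16, 6 7 18, 1 7 22] → take 5 7 (16); add 5.
Step 3: frontier [3 5 1, 4 5 15, 6 7 18, 1 7 22] → take 3 5 (1); add 3.
Step 4: frontier [4 5 15, 6 7 18, 1 7 22] → take 4 5 (15); add 4.
Step 5: frontier [4 6 4, 6 7 18, 1 7 22] → take 4 6 (4); add 6.
Step 6: frontier [0 6 12, 1 7 22] → take 0 6 (12); add 0.
Step 7: frontier [1 7 22] → take 1 7 (22); add 1.
Vertex order: 7, 2, 5, 3, 4, 6, 0, 1. The 8th vertex is 1.

1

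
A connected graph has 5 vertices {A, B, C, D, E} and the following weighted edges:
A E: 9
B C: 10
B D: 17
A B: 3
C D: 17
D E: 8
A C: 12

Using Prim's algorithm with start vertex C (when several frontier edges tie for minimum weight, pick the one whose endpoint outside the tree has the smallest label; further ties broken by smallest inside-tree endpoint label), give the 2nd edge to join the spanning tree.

Grow the tree from C using Prim:
Step 1: cheapest edge leaving the tree is B C (10); add B.
Step 2: cheapest edge leaving the tree is A B (3); add A.
Step 3: cheapest edge leaving the tree is A E (9); add E.
Step 4: cheapest edge leaving the tree is D E (8); add D.
The 2nd edge added is A B.

A-B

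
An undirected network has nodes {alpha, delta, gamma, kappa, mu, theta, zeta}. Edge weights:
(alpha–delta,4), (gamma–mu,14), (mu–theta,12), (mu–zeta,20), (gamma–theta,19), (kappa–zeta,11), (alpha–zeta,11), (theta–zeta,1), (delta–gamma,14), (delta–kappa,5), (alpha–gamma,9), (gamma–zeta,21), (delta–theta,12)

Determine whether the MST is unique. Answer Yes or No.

Kruskal's algorithm — process edges by increasing weight (ties by edge label):
theta–zeta (1): add. Components now {delta} {gamma} {theta,zeta} {alpha} {kappa} {mu}
alpha–delta (4): add. Components now {alpha,delta} {gamma} {theta,zeta} {kappa} {mu}
delta–kappa (5): add. Components now {alpha,delta,kappa} {gamma} {theta,zeta} {mu}
alpha–gamma (9): add. Components now {alpha,delta,gamma,kappa} {theta,zeta} {mu}
alpha–zeta (11): add. Components now {alpha,delta,gamma,kappa,theta,zeta} {mu}
kappa–zeta (11): skip — zeta and kappa already connected.
delta–theta (12): skip — delta and theta already connected.
mu–theta (12): add. Components now {alpha,delta,gamma,kappa,mu,theta,zeta}
Non-tree edge kappa–zeta has weight 11, equal to the heaviest edge on its tree cycle — swapping gives another MST of the same weight. Not unique.

No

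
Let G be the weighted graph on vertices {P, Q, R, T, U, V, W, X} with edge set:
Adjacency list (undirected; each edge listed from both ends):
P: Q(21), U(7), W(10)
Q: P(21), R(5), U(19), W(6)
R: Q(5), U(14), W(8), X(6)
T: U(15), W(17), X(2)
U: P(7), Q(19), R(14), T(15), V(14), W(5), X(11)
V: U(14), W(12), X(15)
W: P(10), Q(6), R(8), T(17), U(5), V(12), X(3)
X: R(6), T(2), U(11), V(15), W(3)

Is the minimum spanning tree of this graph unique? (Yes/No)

No

Kruskal: consider edges lightest-first.
T—X (2): add — endpoints in different components.
W—X (3): add — endpoints in different components.
Q—R (5): add — endpoints in different components.
U—W (5): add — endpoints in different components.
Q—W (6): add — endpoints in different components.
R—X (6): skip — R and X already connected.
P—U (7): add — endpoints in different components.
R—W (8): skip — R and W already connected.
P—W (10): skip — P and W already connected.
U—X (11): skip — U and X already connected.
V—W (12): add — endpoints in different components.
Non-tree edge R—X has weight 6, equal to the heaviest edge on its tree cycle — swapping gives another MST of the same weight. Not unique.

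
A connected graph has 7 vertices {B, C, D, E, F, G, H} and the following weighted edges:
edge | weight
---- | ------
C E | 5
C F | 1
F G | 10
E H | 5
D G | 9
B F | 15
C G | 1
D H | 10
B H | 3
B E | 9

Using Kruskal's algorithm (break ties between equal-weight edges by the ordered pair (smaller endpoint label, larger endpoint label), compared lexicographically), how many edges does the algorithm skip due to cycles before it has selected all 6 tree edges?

Sort edges by weight, then run Kruskal:
C F (1): add. Components now {B} {C,F} {D} {E} {G} {H}
C G (1): add. Components now {B} {C,F,G} {D} {E} {H}
B H (3): add. Components now {B,H} {C,F,G} {D} {E}
C E (5): add. Components now {B,H} {C,E,F,G} {D}
E H (5): add. Components now {B,C,E,F,G,H} {D}
B E (9): skip — B and E already connected.
D G (9): add. Components now {B,C,D,E,F,G,H}
Edges rejected before the tree was complete: 1.

1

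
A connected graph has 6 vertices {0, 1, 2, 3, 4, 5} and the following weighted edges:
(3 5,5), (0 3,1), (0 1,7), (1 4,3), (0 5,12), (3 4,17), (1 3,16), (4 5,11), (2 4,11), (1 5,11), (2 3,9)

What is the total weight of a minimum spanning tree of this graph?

25

Prim, starting at 5.
Step 1: cheapest edge leaving the tree is 3 5 (5); add 3.
Step 2: cheapest edge leaving the tree is 0 3 (1); add 0.
Step 3: cheapest edge leaving the tree is 0 1 (7); add 1.
Step 4: cheapest edge leaving the tree is 1 4 (3); add 4.
Step 5: cheapest edge leaving the tree is 2 3 (9); add 2.
MST edges: 3 5, 0 3, 0 1, 1 4, 2 3; total weight 5+1+7+3+9 = 25.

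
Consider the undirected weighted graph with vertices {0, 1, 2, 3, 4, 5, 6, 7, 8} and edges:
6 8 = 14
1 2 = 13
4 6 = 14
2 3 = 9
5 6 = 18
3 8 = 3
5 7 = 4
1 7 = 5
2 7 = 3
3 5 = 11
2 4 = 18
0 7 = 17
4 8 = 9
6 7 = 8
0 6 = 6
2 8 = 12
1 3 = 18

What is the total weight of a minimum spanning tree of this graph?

47

Kruskal's algorithm — process edges by increasing weight (ties by edge label):
2 7 (3): add — endpoints in different components.
3 8 (3): add — endpoints in different components.
5 7 (4): add — endpoints in different components.
1 7 (5): add — endpoints in different components.
0 6 (6): add — endpoints in different components.
6 7 (8): add — endpoints in different components.
2 3 (9): add — endpoints in different components.
4 8 (9): add — endpoints in different components.
MST edges: 2 7, 3 8, 5 7, 1 7, 0 6, 6 7, 2 3, 4 8; total weight 3+3+4+5+6+8+9+9 = 47.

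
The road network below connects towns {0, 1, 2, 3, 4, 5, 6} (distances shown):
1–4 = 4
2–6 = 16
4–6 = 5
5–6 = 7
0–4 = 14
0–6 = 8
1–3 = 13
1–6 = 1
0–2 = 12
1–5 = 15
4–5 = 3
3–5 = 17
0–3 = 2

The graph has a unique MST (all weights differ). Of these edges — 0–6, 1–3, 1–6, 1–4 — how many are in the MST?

Kruskal's algorithm — process edges by increasing weight (ties by edge label):
1–6 (1): add — endpoints in different components.
0–3 (2): add — endpoints in different components.
4–5 (3): add — endpoints in different components.
1–4 (4): add — endpoints in different components.
4–6 (5): skip — 4 and 6 already connected.
5–6 (7): skip — 5 and 6 already connected.
0–6 (8): add — endpoints in different components.
0–2 (12): add — endpoints in different components.
MST edge set: {1–6, 0–3, 4–5, 1–4, 0–6, 0–2}.
Of the listed edges, {0–6, 1–6, 1–4} are in the MST → 3.

3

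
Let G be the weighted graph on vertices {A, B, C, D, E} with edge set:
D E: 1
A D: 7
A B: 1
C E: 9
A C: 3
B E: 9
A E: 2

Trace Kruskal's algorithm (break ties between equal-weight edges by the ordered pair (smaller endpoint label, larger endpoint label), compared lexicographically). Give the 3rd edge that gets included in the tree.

A-E

Kruskal: consider edges lightest-first.
A B (1): add — endpoints in different components.
D E (1): add — endpoints in different components.
A E (2): add — endpoints in different components.
A C (3): add — endpoints in different components.
The 3rd edge added is A E.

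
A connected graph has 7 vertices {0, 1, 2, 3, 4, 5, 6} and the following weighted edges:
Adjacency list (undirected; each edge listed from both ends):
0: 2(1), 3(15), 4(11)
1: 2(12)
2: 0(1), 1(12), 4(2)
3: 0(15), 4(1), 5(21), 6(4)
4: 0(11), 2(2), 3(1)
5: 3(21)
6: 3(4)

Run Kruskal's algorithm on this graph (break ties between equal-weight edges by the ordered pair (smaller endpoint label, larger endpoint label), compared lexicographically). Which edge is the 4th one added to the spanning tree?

3-6

Kruskal's algorithm — process edges by increasing weight (ties by edge label):
0-2 (1): add. Components now {0,2} {1} {3} {4} {5} {6}
3-4 (1): add. Components now {0,2} {1} {3,4} {5} {6}
2-4 (2): add. Components now {0,2,3,4} {1} {5} {6}
3-6 (4): add. Components now {0,2,3,4,6} {1} {5}
0-4 (11): skip — 0 and 4 already connected.
1-2 (12): add. Components now {0,1,2,3,4,6} {5}
0-3 (15): skip — 0 and 3 already connected.
3-5 (21): add. Components now {0,1,2,3,4,5,6}
The 4th edge added is 3-6.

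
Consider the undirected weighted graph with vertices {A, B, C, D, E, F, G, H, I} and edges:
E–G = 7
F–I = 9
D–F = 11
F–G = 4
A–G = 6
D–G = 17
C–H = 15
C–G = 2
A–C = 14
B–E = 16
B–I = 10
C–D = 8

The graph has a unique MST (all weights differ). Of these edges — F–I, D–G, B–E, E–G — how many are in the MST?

Kruskal: consider edges lightest-first.
C–G (2): add — endpoints in different components.
F–G (4): add — endpoints in different components.
A–G (6): add — endpoints in different components.
E–G (7): add — endpoints in different components.
C–D (8): add — endpoints in different components.
F–I (9): add — endpoints in different components.
B–I (10): add — endpoints in different components.
D–F (11): skip — D and F already connected.
A–C (14): skip — A and C already connected.
C–H (15): add — endpoints in different components.
MST edge set: {C–G, F–G, A–G, E–G, C–D, F–I, B–I, C–H}.
Of the listed edges, {F–I, E–G} are in the MST → 2.

2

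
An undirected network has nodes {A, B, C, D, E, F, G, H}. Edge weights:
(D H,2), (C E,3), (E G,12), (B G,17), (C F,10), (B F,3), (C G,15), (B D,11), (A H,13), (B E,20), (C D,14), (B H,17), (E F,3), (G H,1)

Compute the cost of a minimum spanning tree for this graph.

Kruskal's algorithm — process edges by increasing weight (ties by edge label):
G H (1): add — endpoints in different components.
D H (2): add — endpoints in different components.
B F (3): add — endpoints in different components.
C E (3): add — endpoints in different components.
E F (3): add — endpoints in different components.
C F (10): skip — C and F already connected.
B D (11): add — endpoints in different components.
E G (12): skip — E and G already connected.
A H (13): add — endpoints in different components.
MST edges: G H, D H, B F, C E, E F, B D, A H; total weight 1+2+3+3+3+11+13 = 36.

36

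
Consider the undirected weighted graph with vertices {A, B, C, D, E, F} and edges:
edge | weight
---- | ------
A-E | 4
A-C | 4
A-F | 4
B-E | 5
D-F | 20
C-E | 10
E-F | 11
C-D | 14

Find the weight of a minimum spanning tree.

Prim, starting at C.
Step 1: cheapest edge leaving the tree is A-C (4); add A.
Step 2: cheapest edge leaving the tree is A-E (4); add E.
Step 3: cheapest edge leaving the tree is A-F (4); add F.
Step 4: cheapest edge leaving the tree is B-E (5); add B.
Step 5: cheapest edge leaving the tree is C-D (14); add D.
MST edges: A-C, A-E, A-F, B-E, C-D; total weight 4+4+4+5+14 = 31.

31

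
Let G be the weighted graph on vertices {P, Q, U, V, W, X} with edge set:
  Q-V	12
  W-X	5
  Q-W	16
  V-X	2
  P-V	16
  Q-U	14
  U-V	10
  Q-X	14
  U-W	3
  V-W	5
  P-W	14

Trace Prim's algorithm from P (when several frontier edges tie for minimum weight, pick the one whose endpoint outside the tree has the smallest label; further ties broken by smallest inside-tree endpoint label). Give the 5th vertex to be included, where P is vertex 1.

Prim's algorithm from P:
Step 1: cheapest edge leaving the tree is P-W (14); add W.
Step 2: cheapest edge leaving the tree is U-W (3); add U.
Step 3: cheapest edge leaving the tree is V-W (5); add V.
Step 4: cheapest edge leaving the tree is V-X (2); add X.
Step 5: cheapest edge leaving the tree is Q-V (12); add Q.
Vertex order: P, W, U, V, X, Q. The 5th vertex is X.

X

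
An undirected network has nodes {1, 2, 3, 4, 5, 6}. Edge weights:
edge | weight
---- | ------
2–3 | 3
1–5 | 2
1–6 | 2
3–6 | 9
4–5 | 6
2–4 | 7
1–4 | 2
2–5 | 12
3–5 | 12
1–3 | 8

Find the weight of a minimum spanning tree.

Kruskal's algorithm — process edges by increasing weight (ties by edge label):
1–4 (2): add. Components now {1,4} {2} {3} {5} {6}
1–5 (2): add. Components now {1,4,5} {2} {3} {6}
1–6 (2): add. Components now {1,4,5,6} {2} {3}
2–3 (3): add. Components now {1,4,5,6} {2,3}
4–5 (6): skip — 4 and 5 already connected.
2–4 (7): add. Components now {1,2,3,4,5,6}
MST edges: 1–4, 1–5, 1–6, 2–3, 2–4; total weight 2+2+2+3+7 = 16.

16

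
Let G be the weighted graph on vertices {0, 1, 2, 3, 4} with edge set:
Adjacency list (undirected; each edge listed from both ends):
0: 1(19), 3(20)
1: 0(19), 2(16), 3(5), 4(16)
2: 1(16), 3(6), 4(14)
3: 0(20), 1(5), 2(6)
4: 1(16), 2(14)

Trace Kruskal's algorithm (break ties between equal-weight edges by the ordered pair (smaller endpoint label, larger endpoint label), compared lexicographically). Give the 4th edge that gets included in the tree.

Kruskal: consider edges lightest-first.
1–3 (5): add — endpoints in different components.
2–3 (6): add — endpoints in different components.
2–4 (14): add — endpoints in different components.
1–2 (16): skip — 1 and 2 already connected.
1–4 (16): skip — 1 and 4 already connected.
0–1 (19): add — endpoints in different components.
The 4th edge added is 0–1.

0-1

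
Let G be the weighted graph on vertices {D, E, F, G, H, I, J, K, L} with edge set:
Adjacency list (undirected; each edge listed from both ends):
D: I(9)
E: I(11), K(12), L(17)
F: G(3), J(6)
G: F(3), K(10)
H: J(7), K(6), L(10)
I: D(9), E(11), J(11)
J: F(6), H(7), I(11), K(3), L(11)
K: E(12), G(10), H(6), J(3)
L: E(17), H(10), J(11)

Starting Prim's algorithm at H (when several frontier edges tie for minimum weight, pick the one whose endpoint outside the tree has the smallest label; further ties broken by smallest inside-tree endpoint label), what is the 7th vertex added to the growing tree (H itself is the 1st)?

I

Prim, starting at H.
Step 1: frontier [H—K 6, H—J 7, H—L 10] → take H—K (6); add K.
Step 2: frontier [H—J 7, H—L 10, J—K 3, G—K 10, E—K 12] → take J—K (3); add J.
Step 3: frontier [H—L 10, F—J 6, I—J 11, J—L 11, G—K 10, E—K 12] → take F—J (6); add F.
Step 4: frontier [F—G 3, H—L 10, I—J 11, J—L 11, G—K 10, E—K 12] → take F—G (3); add G.
Step 5: frontier [H—L 10, I—J 11, J—L 11, E—K 12] → take H—L (10); add L.
Step 6: frontier [I—J 11, E—K 12, E—L 17] → take I—J (11); add I.
Step 7: frontier [D—I 9, E—I 11, E—K 12, E—L 17] → take D—I (9); add D.
Step 8: frontier [E—I 11, E—K 12, E—L 17] → take E—I (11); add E.
Vertex order: H, K, J, F, G, L, I, D, E. The 7th vertex is I.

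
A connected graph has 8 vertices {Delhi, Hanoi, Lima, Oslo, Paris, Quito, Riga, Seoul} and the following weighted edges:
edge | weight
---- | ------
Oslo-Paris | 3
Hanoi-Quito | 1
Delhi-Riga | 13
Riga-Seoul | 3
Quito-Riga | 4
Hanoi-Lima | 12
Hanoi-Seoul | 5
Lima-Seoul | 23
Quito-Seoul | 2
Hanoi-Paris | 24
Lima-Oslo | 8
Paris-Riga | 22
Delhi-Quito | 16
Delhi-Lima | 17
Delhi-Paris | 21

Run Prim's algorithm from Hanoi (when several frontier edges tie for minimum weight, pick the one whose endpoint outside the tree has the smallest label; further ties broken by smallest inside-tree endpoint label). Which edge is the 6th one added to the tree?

Prim's algorithm from Hanoi:
Step 1: cheapest edge leaving the tree is Hanoi-Quito (1); add Quito.
Step 2: cheapest edge leaving the tree is Quito-Seoul (2); add Seoul.
Step 3: cheapest edge leaving the tree is Riga-Seoul (3); add Riga.
Step 4: cheapest edge leaving the tree is Hanoi-Lima (12); add Lima.
Step 5: cheapest edge leaving the tree is Lima-Oslo (8); add Oslo.
Step 6: cheapest edge leaving the tree is Oslo-Paris (3); add Paris.
Step 7: cheapest edge leaving the tree is Delhi-Riga (13); add Delhi.
The 6th edge added is Oslo-Paris.

Oslo-Paris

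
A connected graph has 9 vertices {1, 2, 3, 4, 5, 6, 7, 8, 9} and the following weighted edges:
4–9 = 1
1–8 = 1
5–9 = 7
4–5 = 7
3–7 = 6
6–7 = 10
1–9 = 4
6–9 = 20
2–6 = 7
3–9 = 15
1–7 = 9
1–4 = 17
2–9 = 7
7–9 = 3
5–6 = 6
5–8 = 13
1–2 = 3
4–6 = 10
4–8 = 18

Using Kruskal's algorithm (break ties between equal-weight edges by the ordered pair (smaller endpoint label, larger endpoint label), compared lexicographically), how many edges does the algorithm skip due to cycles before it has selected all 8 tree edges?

Kruskal's algorithm — process edges by increasing weight (ties by edge label):
1–8 (1): add — endpoints in different components.
4–9 (1): add — endpoints in different components.
1–2 (3): add — endpoints in different components.
7–9 (3): add — endpoints in different components.
1–9 (4): add — endpoints in different components.
3–7 (6): add — endpoints in different components.
5–6 (6): add — endpoints in different components.
2–6 (7): add — endpoints in different components.
Edges rejected before the tree was complete: 0.

0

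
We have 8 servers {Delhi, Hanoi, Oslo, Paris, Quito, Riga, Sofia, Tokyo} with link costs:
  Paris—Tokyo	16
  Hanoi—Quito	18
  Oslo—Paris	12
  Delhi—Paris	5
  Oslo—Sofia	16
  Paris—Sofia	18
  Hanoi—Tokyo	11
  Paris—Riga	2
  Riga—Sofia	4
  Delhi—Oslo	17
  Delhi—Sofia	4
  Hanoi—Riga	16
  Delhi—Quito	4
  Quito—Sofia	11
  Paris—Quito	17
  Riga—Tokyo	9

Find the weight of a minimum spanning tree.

46

Sort edges by weight, then run Kruskal:
Paris—Riga (2): add — endpoints in different components.
Delhi—Quito (4): add — endpoints in different components.
Delhi—Sofia (4): add — endpoints in different components.
Riga—Sofia (4): add — endpoints in different components.
Delhi—Paris (5): skip — Delhi and Paris already connected.
Riga—Tokyo (9): add — endpoints in different components.
Hanoi—Tokyo (11): add — endpoints in different components.
Quito—Sofia (11): skip — Sofia and Quito already connected.
Oslo—Paris (12): add — endpoints in different components.
MST edges: Paris—Riga, Delhi—Quito, Delhi—Sofia, Riga—Sofia, Riga—Tokyo, Hanoi—Tokyo, Oslo—Paris; total weight 2+4+4+4+9+11+12 = 46.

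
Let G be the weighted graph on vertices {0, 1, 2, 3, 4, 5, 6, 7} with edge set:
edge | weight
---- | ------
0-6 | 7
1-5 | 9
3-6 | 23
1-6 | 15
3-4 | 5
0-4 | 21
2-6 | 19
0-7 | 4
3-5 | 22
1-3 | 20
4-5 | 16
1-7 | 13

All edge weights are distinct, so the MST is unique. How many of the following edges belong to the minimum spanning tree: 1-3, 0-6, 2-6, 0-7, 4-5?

4

Kruskal's algorithm — process edges by increasing weight (ties by edge label):
0-7 (4): add — endpoints in different components.
3-4 (5): add — endpoints in different components.
0-6 (7): add — endpoints in different components.
1-5 (9): add — endpoints in different components.
1-7 (13): add — endpoints in different components.
1-6 (15): skip — 1 and 6 already connected.
4-5 (16): add — endpoints in different components.
2-6 (19): add — endpoints in different components.
MST edge set: {0-7, 3-4, 0-6, 1-5, 1-7, 4-5, 2-6}.
Of the listed edges, {0-6, 2-6, 0-7, 4-5} are in the MST → 4.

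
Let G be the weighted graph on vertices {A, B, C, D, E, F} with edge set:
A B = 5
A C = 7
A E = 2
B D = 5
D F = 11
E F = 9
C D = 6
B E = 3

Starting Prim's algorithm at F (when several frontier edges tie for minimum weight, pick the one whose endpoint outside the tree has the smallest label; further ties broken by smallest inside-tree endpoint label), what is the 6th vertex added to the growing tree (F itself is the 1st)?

Prim, starting at F.
Step 1: frontier [E F 9, D F 11] → take E F (9); add E.
Step 2: frontier [A E 2, B E 3, D F 11] → take A E (2); add A.
Step 3: frontier [A B 5, A C 7, B E 3, D F 11] → take B E (3); add B.
Step 4: frontier [A C 7, B D 5, D F 11] → take B D (5); add D.
Step 5: frontier [A C 7, C D 6] → take C D (6); add C.
Vertex order: F, E, A, B, D, C. The 6th vertex is C.

C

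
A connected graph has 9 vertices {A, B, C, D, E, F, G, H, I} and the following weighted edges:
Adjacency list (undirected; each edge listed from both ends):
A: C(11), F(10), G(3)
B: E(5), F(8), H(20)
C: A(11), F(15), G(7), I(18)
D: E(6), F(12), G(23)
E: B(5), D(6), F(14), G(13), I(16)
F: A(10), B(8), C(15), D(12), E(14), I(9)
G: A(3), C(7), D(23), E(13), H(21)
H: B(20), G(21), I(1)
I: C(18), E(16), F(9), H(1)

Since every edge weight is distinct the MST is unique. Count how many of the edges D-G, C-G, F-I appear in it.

Kruskal's algorithm — process edges by increasing weight (ties by edge label):
H-I (1): add — endpoints in different components.
A-G (3): add — endpoints in different components.
B-E (5): add — endpoints in different components.
D-E (6): add — endpoints in different components.
C-G (7): add — endpoints in different components.
B-F (8): add — endpoints in different components.
F-I (9): add — endpoints in different components.
A-F (10): add — endpoints in different components.
MST edge set: {H-I, A-G, B-E, D-E, C-G, B-F, F-I, A-F}.
Of the listed edges, {C-G, F-I} are in the MST → 2.

2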